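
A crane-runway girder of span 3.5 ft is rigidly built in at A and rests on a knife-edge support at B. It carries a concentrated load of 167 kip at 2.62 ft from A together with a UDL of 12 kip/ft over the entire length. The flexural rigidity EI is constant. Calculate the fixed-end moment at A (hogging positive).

M_A = 87.21 kip·ft

Release the roller at B. Primary structure: cantilever fixed at A.
Downward deflection at the released point B due to the loads:
  point load 167 at a = 2.62: Pa²(3L − a)/(6EI) = 1506/EI
  UDL 12: wL⁴/(8EI) = 225.1/EI
  δ_0 = 1731/EI
Tip deflection under a unit load at B: L³/(3EI) = 14.29/EI.
The prop prevents deflection at B: R_B = δ_0/δ_{BB} = 1731/14.29 = 121.1 kip.
Moment equilibrium about A: M_A = Σ(load moments about A) − R_B·L = 511 − 121.1×3.5 = 87.21 kip·ft.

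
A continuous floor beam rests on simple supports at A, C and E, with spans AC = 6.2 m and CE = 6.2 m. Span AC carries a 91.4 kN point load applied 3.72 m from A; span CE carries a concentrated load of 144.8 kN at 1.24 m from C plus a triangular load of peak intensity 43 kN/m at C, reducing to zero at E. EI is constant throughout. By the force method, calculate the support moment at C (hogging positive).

Take M_C as the redundant. Released structure: two simple spans AC and CE with a hinge at C.
Discontinuity in slope at C on the released structure — sum the simple-span end rotations:
  span AC: point load 91.4 at a = 3.72: Pab(L + a)/(6LEI) = 224.9/EI
  span CE: point load 144.8 at a = 1.24: Pab(L + b)/(6LEI) = 267.2/EI
  span CE: triangular load, peak 43: w₀L³/(45EI) = 227.7/EI
  relative rotation θ_0 = (224.9 + 494.9)/EI = 719.8/EI
A unit hogging moment at C produces rotation L₁/(3EI) + L₂/(3EI) = 4.133/EI.
Slope continuity at C: θ_0 = M_C·4.133/EI, so M_C = 719.8/4.133 = 174.1 kN·m (hogging).

M_C = 174.1 kN·m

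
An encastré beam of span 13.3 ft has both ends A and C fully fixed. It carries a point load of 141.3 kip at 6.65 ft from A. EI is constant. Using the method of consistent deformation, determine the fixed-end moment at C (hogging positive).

M_C = 234.9 kip·ft

Take the two fixed-end moments M_A, M_C as redundants; the released structure is the simple span AC.
On the primary (simply-supported) span, the end slopes from the loading are:
  at A: point load 141.3 at a = 6.65: Pab(L + b)/(6LEI) = 1562/EI
  at C: point load 141.3 at a = 6.65: Pab(L + a)/(6LEI) = 1562/EI
  θ_A0 = 1562/EI,  θ_C0 = 1562/EI
Flexibility coefficients: a unit moment at one end gives L/(3EI) there and L/(6EI) at the far end, so f₁₁ = f₂₂ = 4.433/EI and f₁₂ = f₂₁ = 2.217/EI.
Compatibility — zero rotation at each built-in end:
  4.433 M_A + 2.217 M_C = 1562
  2.217 M_A + 4.433 M_C = 1562
Solving the pair gives M_A = 234.9 kip·ft and M_C = 234.9 kip·ft (hogging).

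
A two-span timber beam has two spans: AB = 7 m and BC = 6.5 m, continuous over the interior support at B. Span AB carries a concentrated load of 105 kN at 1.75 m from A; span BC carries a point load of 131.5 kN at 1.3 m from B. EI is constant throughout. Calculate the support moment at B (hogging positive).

Release continuity at B by inserting a hinge; the redundant is the internal moment M_B. The primary structure is two simply-supported spans AB and BC.
Rotations at B on the released spans (each span's end-slope, ×1/EI):
  span AB: point load 105 at a = 1.75: Pab(L + a)/(6LEI) = 201/EI
  span BC: point load 131.5 at a = 1.3: Pab(L + b)/(6LEI) = 266.7/EI
  relative rotation θ_0 = (201 + 266.7)/EI = 467.7/EI
A unit hogging moment at B produces rotation L₁/(3EI) + L₂/(3EI) = 4.5/EI.
Compatibility: M_B·(L₁+L₂)/(3EI) = θ_0, giving M_B = 103.9 kN·m (hogging).

M_B = 103.9 kN·m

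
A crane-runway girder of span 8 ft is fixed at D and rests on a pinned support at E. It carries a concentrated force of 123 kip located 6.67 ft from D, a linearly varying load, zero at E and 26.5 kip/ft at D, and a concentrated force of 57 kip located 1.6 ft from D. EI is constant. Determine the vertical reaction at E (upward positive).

R_E = 117 kip

Take the reaction at E as the redundant and release it; the primary structure is a cantilever fixed at D.
Free-end deflection of the primary structure under the applied loading (downward +):
  point load 123 at a = 6.67: Pa²(3L − a)/(6EI) = 15805/EI
  triangular load, peak 26.5 at the fixed end: w₀L⁴/(30EI) = 3618/EI
  point load 57 at a = 1.6: Pa²(3L − a)/(6EI) = 544.8/EI
  δ_0 = 19968/EI
Flexibility coefficient — unit upward force at E: δ_{EE} = L³/(3EI) = 170.7/EI.
Compatibility at E: δ_0 − R_E·δ_{EE} = 0, so R_E = 19968/170.7 = 117 kip.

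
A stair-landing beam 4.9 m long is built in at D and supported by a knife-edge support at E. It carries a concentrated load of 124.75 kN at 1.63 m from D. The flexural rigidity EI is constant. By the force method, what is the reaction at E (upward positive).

Take the reaction at E as the redundant and release it; the primary structure is a cantilever fixed at D.
Primary-structure tip deflection at E by superposition:
  point load 124.75 at a = 1.63: Pa²(3L − a)/(6EI) = 722/EI
Flexibility coefficient — unit upward force at E: δ_{EE} = L³/(3EI) = 39.22/EI.
The prop prevents deflection at E: R_E = δ_0/δ_{EE} = 722/39.22 = 18.41 kN.

R_E = 18.41 kN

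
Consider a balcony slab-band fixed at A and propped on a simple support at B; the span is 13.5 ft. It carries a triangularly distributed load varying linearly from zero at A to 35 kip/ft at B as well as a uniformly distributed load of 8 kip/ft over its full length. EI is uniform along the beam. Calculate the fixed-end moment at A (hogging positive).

M_A = 554.3 kip·ft

Take the reaction at B as the redundant and release it; the primary structure is a cantilever fixed at A.
Deflection at B on the released cantilever, summing each load's contribution:
  triangular load, peak 35 at the free end: 11w₀L⁴/(120EI) = 106565/EI
  UDL 8: wL⁴/(8EI) = 33215/EI
  δ_0 = 139780/EI
Tip deflection under a unit load at B: L³/(3EI) = 820.1/EI.
Compatibility at B: δ_0 − R_B·δ_{BB} = 0, so R_B = 139780/820.1 = 170.4 kip.
Moment equilibrium about A: M_A = Σ(load moments about A) − R_B·L = 2855 − 170.4×13.5 = 554.3 kip·ft.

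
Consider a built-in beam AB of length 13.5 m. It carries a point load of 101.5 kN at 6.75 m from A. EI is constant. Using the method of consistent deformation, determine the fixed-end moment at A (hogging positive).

Release both end moments; the primary structure is a simply-supported span AB with redundants M_A and M_B.
Simple-span end rotations at A and B under the given loads:
  at A: point load 101.5 at a = 6.75: Pab(L + b)/(6LEI) = 1156/EI
  at B: point load 101.5 at a = 6.75: Pab(L + a)/(6LEI) = 1156/EI
  θ_A0 = 1156/EI,  θ_B0 = 1156/EI
Flexibility coefficients: a unit moment at one end gives L/(3EI) there and L/(6EI) at the far end, so f₁₁ = f₂₂ = 4.5/EI and f₁₂ = f₂₁ = 2.25/EI.
Compatibility — zero rotation at each built-in end:
  4.5 M_A + 2.25 M_B = 1156
  2.25 M_A + 4.5 M_B = 1156
Solving the pair gives M_A = 171.3 kN·m and M_B = 171.3 kN·m (hogging).

M_A = 171.3 kN·m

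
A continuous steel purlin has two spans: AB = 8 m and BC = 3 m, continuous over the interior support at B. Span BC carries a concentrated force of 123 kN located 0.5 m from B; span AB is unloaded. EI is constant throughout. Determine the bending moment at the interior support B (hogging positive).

M_B = 12.81 kN·m

Insert a hinge at B; M_B is the redundant, and each span becomes simply supported.
Rotations at B on the released spans (each span's end-slope, ×1/EI):
  span BC: point load 123 at a = 0.5: Pab(L + b)/(6LEI) = 46.98/EI
  relative rotation θ_0 = (0 + 46.98)/EI = 46.98/EI
A unit hogging moment at B produces rotation L₁/(3EI) + L₂/(3EI) = 3.667/EI.
Compatibility: M_B·(L₁+L₂)/(3EI) = θ_0, giving M_B = 12.81 kN·m (hogging).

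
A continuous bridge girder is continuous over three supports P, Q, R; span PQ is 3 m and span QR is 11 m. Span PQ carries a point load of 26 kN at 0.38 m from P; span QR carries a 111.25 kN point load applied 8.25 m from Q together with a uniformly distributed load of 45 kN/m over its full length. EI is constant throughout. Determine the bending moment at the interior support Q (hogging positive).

M_Q = 648.5 kN·m

Release continuity at Q by inserting a hinge; the redundant is the internal moment M_Q. The primary structure is two simply-supported spans PQ and QR.
End slopes at the hinge Q, treating each span as simply supported:
  span PQ: point load 26 at a = 0.38: Pab(L + a)/(6LEI) = 4.861/EI
  span QR: point load 111.25 at a = 8.25: Pab(L + b)/(6LEI) = 525.8/EI
  span QR: UDL 45: wL³/(24EI) = 2496/EI
  relative rotation θ_0 = (4.861 + 3021)/EI = 3026/EI
A unit hogging moment at Q produces rotation L₁/(3EI) + L₂/(3EI) = 4.667/EI.
Compatibility: M_Q·(L₁+L₂)/(3EI) = θ_0, giving M_Q = 648.5 kN·m (hogging).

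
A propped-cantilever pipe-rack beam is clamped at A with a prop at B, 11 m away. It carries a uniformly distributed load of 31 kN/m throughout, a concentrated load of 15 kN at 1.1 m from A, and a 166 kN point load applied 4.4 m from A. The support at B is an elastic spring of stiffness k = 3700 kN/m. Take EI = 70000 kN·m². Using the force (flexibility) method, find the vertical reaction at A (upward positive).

Release the roller at B. Primary structure: cantilever fixed at A.
Free-end deflection of the primary structure under the applied loading (downward +):
  UDL 31: wL⁴/(8EI) = 56734/EI
  point load 15 at a = 1.1: Pa²(3L − a)/(6EI) = 96.5/EI
  point load 166 at a = 4.4: Pa²(3L − a)/(6EI) = 15319/EI
  δ_0 = 72149/EI
Tip deflection under a unit load at B: L³/(3EI) = 443.7/EI.
With EI = 70000 kN·m²: δ_0 = 1.0307 m and δ_{BB} = 0.006338 m/kN.
Compatibility — the spring shortens by R_B/k under the reaction it provides: δ_0 − R_B·δ_{BB} = R_B/k. With 1/k = 0.00027 m/kN, R_B = δ_0 / (δ_{BB} + 1/k) = 1.0307 / (0.006338 + 0.00027) = 156 kN.
Vertical equilibrium: R_A = ΣP − R_B = 522 − 156 = 366 kN.

R_A = 366 kN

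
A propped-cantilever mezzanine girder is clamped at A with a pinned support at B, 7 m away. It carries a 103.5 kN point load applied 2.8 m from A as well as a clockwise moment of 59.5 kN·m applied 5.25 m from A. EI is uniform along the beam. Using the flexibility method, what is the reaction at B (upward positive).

Remove the prop at B; the released (primary) structure is a cantilever built in at A.
Downward deflection at the released point B due to the loads:
  point load 103.5 at a = 2.8: Pa²(3L − a)/(6EI) = 2461/EI
  clockwise couple 59.5 at a = 5.25: M₀a(2L − a)/(2EI) = 1367/EI
  δ_0 = 3828/EI
Tip deflection under a unit load at B: L³/(3EI) = 114.3/EI.
The prop prevents deflection at B: R_B = δ_0/δ_{BB} = 3828/114.3 = 33.48 kN.

R_B = 33.48 kN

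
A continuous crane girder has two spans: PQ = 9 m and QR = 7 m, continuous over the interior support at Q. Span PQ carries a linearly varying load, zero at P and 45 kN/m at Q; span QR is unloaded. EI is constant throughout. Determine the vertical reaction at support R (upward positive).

R_R = -19.53 kN

Insert a hinge at Q; M_Q is the redundant, and each span becomes simply supported.
Rotations at Q on the released spans (each span's end-slope, ×1/EI):
  span PQ: triangular load, peak 45: w₀L³/(45EI) = 729/EI
  relative rotation θ_0 = (729 + 0)/EI = 729/EI
A unit hogging moment at Q produces rotation L₁/(3EI) + L₂/(3EI) = 5.333/EI.
Slope continuity at Q: θ_0 = M_Q·5.333/EI, so M_Q = 729/5.333 = 136.7 kN·m (hogging).
Span QR, ΣM about R: R_Q^{QR}·7 = 0 + 136.7, so R_Q^{QR} = 19.53 kN and R_R = 0 − 19.53 = -19.53 kN.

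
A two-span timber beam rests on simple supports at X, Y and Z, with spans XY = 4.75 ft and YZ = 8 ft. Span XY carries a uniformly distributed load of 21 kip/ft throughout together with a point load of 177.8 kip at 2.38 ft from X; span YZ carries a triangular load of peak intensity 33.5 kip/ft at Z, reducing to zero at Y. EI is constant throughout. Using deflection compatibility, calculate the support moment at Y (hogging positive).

Release continuity at Y by inserting a hinge; the redundant is the internal moment M_Y. The primary structure is two simply-supported spans XY and YZ.
Rotations at Y on the released spans (each span's end-slope, ×1/EI):
  span XY: UDL 21: wL³/(24EI) = 93.78/EI
  span XY: point load 177.8 at a = 2.38: Pab(L + a)/(6LEI) = 250.9/EI
  span YZ: triangular load, peak 33.5: 7w₀L³/(360EI) = 333.5/EI
  relative rotation θ_0 = (344.7 + 333.5)/EI = 678.2/EI
A unit hogging moment at Y produces rotation L₁/(3EI) + L₂/(3EI) = 4.25/EI.
Slope continuity at Y: θ_0 = M_Y·4.25/EI, so M_Y = 678.2/4.25 = 159.6 kip·ft (hogging).

M_Y = 159.6 kip·ft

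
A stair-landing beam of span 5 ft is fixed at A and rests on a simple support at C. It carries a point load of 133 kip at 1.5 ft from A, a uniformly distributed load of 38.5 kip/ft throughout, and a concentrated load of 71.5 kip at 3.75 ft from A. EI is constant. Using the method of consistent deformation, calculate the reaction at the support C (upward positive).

R_C = 133.6 kip

Remove the prop at C; the released (primary) structure is a cantilever built in at A.
Downward deflection at the released point C due to the loads:
  point load 133 at a = 1.5: Pa²(3L − a)/(6EI) = 673.3/EI
  UDL 38.5: wL⁴/(8EI) = 3008/EI
  point load 71.5 at a = 3.75: Pa²(3L − a)/(6EI) = 1885/EI
  δ_0 = 5566/EI
Flexibility coefficient — unit upward force at C: δ_{CC} = L³/(3EI) = 41.67/EI.
Compatibility at C: δ_0 − R_C·δ_{CC} = 0, so R_C = 5566/41.67 = 133.6 kip.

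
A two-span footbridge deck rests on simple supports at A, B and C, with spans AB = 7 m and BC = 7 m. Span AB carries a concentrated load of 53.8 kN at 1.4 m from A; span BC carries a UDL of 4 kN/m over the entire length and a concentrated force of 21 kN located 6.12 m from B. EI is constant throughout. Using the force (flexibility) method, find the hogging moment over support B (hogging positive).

M_B = 34.87 kN·m

Insert a hinge at B; M_B is the redundant, and each span becomes simply supported.
Discontinuity in slope at B on the released structure — sum the simple-span end rotations:
  span AB: point load 53.8 at a = 1.4: Pab(L + a)/(6LEI) = 84.36/EI
  span BC: UDL 4: wL³/(24EI) = 57.17/EI
  span BC: point load 21 at a = 6.12: Pab(L + b)/(6LEI) = 21.22/EI
  relative rotation θ_0 = (84.36 + 78.39)/EI = 162.7/EI
A unit hogging moment at B produces rotation L₁/(3EI) + L₂/(3EI) = 4.667/EI.
Compatibility: M_B·(L₁+L₂)/(3EI) = θ_0, giving M_B = 34.87 kN·m (hogging).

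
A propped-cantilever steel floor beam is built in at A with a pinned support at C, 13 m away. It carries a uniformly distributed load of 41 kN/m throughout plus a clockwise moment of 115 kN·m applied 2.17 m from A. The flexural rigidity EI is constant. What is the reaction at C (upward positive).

R_C = 203.9 kN

Take the reaction at C as the redundant and release it; the primary structure is a cantilever fixed at A.
Downward deflection at the released point C due to the loads:
  UDL 41: wL⁴/(8EI) = 146375/EI
  clockwise couple 115 at a = 2.17: M₀a(2L − a)/(2EI) = 2973/EI
  δ_0 = 149349/EI
Tip deflection under a unit load at C: L³/(3EI) = 732.3/EI.
Compatibility at C: δ_0 − R_C·δ_{CC} = 0, so R_C = 149349/732.3 = 203.9 kN.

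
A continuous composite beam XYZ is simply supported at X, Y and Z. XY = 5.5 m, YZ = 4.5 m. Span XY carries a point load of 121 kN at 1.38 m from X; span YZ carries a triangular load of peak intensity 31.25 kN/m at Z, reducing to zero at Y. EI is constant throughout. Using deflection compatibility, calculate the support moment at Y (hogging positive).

Take M_Y as the redundant. Released structure: two simple spans XY and YZ with a hinge at Y.
Discontinuity in slope at Y on the released structure — sum the simple-span end rotations:
  span XY: point load 121 at a = 1.38: Pab(L + a)/(6LEI) = 143.4/EI
  span YZ: triangular load, peak 31.25: 7w₀L³/(360EI) = 55.37/EI
  relative rotation θ_0 = (143.4 + 55.37)/EI = 198.8/EI
A unit hogging moment at Y produces rotation L₁/(3EI) + L₂/(3EI) = 3.333/EI.
Slope continuity at Y: θ_0 = M_Y·3.333/EI, so M_Y = 198.8/3.333 = 59.64 kN·m (hogging).

M_Y = 59.64 kN·m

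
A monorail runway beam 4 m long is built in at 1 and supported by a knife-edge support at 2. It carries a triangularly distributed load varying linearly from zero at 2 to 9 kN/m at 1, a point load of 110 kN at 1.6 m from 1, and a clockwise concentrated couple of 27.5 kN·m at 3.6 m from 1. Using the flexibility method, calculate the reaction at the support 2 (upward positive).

R_2 = 36.69 kN

Release the roller at 2. Primary structure: cantilever fixed at 1.
Free-end deflection of the primary structure under the applied loading (downward +):
  triangular load, peak 9 at the fixed end: w₀L⁴/(30EI) = 76.8/EI
  point load 110 at a = 1.6: Pa²(3L − a)/(6EI) = 488.1/EI
  clockwise couple 27.5 at a = 3.6: M₀a(2L − a)/(2EI) = 217.8/EI
  δ_0 = 782.7/EI
Flexibility coefficient — unit upward force at 2: δ_{22} = L³/(3EI) = 21.33/EI.
The prop prevents deflection at 2: R_2 = δ_0/δ_{22} = 782.7/21.33 = 36.69 kN.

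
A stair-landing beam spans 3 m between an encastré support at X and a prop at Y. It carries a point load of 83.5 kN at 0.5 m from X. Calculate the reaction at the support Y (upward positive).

Release the roller at Y. Primary structure: cantilever fixed at X.
Downward deflection at the released point Y due to the loads:
  point load 83.5 at a = 0.5: Pa²(3L − a)/(6EI) = 29.57/EI
Flexibility coefficient — unit upward force at Y: δ_{YY} = L³/(3EI) = 9/EI.
Compatibility at Y: δ_0 − R_Y·δ_{YY} = 0, so R_Y = 29.57/9 = 3.286 kN.

R_Y = 3.286 kN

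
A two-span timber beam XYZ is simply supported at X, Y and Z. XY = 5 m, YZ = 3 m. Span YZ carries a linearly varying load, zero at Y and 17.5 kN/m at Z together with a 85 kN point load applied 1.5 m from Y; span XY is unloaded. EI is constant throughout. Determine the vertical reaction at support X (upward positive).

R_X = -4.275 kN

Insert a hinge at Y; M_Y is the redundant, and each span becomes simply supported.
End slopes at the hinge Y, treating each span as simply supported:
  span YZ: triangular load, peak 17.5: 7w₀L³/(360EI) = 9.188/EI
  span YZ: point load 85 at a = 1.5: Pab(L + b)/(6LEI) = 47.81/EI
  relative rotation θ_0 = (0 + 57)/EI = 57/EI
A unit hogging moment at Y produces rotation L₁/(3EI) + L₂/(3EI) = 2.667/EI.
Compatibility: M_Y·(L₁+L₂)/(3EI) = θ_0, giving M_Y = 21.38 kN·m (hogging).
Span XY, ΣM about X with M_Y applied at Y: R_Y^{XY}·5 = 0 + 21.38, so R_Y^{XY} = 4.275 kN and R_X = 0 − 4.275 = -4.275 kN.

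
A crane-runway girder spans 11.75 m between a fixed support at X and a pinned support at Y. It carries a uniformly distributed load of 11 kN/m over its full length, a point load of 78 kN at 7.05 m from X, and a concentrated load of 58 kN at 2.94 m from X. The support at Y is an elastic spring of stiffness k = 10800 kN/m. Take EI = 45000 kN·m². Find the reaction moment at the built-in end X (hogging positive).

Remove the prop at Y; the released (primary) structure is a cantilever built in at X.
Downward deflection at the released point Y due to the loads:
  UDL 11: wL⁴/(8EI) = 26209/EI
  point load 78 at a = 7.05: Pa²(3L − a)/(6EI) = 18221/EI
  point load 58 at a = 2.94: Pa²(3L − a)/(6EI) = 2700/EI
  δ_0 = 47130/EI
Flexibility coefficient — unit upward force at Y: δ_{YY} = L³/(3EI) = 540.7/EI.
With EI = 45000 kN·m²: δ_0 = 1.0473 m and δ_{YY} = 0.012017 m/kN.
Compatibility — the spring shortens by R_Y/k under the reaction it provides: δ_0 − R_Y·δ_{YY} = R_Y/k. With 1/k = 0.000093 m/kN, R_Y = δ_0 / (δ_{YY} + 1/k) = 1.0473 / (0.012017 + 0.000093) = 86.49 kN.
Moment equilibrium about X: M_X = Σ(load moments about X) − R_Y·L = 1480 − 86.49×11.75 = 463.5 kN·m.

M_X = 463.5 kN·m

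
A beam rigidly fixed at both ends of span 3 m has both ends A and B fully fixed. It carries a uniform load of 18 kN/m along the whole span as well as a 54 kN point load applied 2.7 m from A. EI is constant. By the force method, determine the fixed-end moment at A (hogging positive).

Take the two fixed-end moments M_A, M_B as redundants; the released structure is the simple span AB.
On the primary (simply-supported) span, the end slopes from the loading are:
  at A: UDL 18: wL³/(24EI) = 20.25/EI
  at B: UDL 18: wL³/(24EI) = 20.25/EI
  at A: point load 54 at a = 2.7: Pab(L + b)/(6LEI) = 8.019/EI
  at B: point load 54 at a = 2.7: Pab(L + a)/(6LEI) = 13.85/EI
  θ_A0 = 28.27/EI,  θ_B0 = 34.1/EI
Flexibility coefficients: a unit moment at one end gives L/(3EI) there and L/(6EI) at the far end, so f₁₁ = f₂₂ = 1/EI and f₁₂ = f₂₁ = 0.5/EI.
Compatibility — zero rotation at each built-in end:
  1 M_A + 0.5 M_B = 28.27
  0.5 M_A + 1 M_B = 34.1
Solving the pair gives M_A = 14.96 kN·m and M_B = 26.62 kN·m (hogging).

M_A = 14.96 kN·m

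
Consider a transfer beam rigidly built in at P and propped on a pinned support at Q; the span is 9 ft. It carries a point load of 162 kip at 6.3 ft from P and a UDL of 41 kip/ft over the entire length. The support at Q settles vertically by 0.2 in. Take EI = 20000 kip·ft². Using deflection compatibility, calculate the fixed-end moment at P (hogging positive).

Release the roller at Q. Primary structure: cantilever fixed at P.
Downward deflection at the released point Q due to the loads:
  point load 162 at a = 6.3: Pa²(3L − a)/(6EI) = 22183/EI
  UDL 41: wL⁴/(8EI) = 33625/EI
  δ_0 = 55808/EI
Flexibility coefficient — unit upward force at Q: δ_{QQ} = L³/(3EI) = 243/EI.
With EI = 20000 kip·ft²: δ_0 = 2.7904 ft and δ_{QQ} = 0.01215 ft/kip.
Compatibility — the beam at Q must follow the support down by 0.01667 ft: δ_0 − R_Q·δ_{QQ} = 0.01667, so R_Q = (2.7904 − 0.01667)/0.01215 = 228.3 kip.
Moment equilibrium about P: M_P = Σ(load moments about P) − R_Q·L = 2681 − 228.3×9 = 626.5 kip·ft.

M_P = 626.5 kip·ft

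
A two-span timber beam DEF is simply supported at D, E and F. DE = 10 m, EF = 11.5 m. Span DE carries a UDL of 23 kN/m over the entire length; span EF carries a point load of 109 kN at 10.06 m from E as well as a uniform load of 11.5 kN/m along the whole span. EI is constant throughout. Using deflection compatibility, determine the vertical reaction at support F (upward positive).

R_F = 137.4 kN

Take M_E as the redundant. Released structure: two simple spans DE and EF with a hinge at E.
Rotations at E on the released spans (each span's end-slope, ×1/EI):
  span DE: UDL 23: wL³/(24EI) = 958.3/EI
  span EF: point load 109 at a = 10.06: Pab(L + b)/(6LEI) = 296.1/EI
  span EF: UDL 11.5: wL³/(24EI) = 728.8/EI
  relative rotation θ_0 = (958.3 + 1025)/EI = 1983/EI
A unit hogging moment at E produces rotation L₁/(3EI) + L₂/(3EI) = 7.167/EI.
Compatibility: M_E·(L₁+L₂)/(3EI) = θ_0, giving M_E = 276.7 kN·m (hogging).
Span EF, ΣM about F: R_E^{EF}·11.5 = 917.4 + 276.7, so R_E^{EF} = 103.8 kN and R_F = 241.2 − 103.8 = 137.4 kN.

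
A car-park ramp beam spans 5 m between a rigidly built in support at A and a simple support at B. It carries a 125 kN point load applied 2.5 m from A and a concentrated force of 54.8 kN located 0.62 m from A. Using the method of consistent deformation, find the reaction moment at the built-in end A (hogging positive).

Remove the prop at B; the released (primary) structure is a cantilever built in at A.
Deflection at B on the released cantilever, summing each load's contribution:
  point load 125 at a = 2.5: Pa²(3L − a)/(6EI) = 1628/EI
  point load 54.8 at a = 0.62: Pa²(3L − a)/(6EI) = 50.49/EI
  δ_0 = 1678/EI
Tip deflection under a unit load at B: L³/(3EI) = 41.67/EI.
The prop prevents deflection at B: R_B = δ_0/δ_{BB} = 1678/41.67 = 40.27 kN.
Moment equilibrium about A: M_A = Σ(load moments about A) − R_B·L = 346.5 − 40.27×5 = 145.1 kN·m.

M_A = 145.1 kN·m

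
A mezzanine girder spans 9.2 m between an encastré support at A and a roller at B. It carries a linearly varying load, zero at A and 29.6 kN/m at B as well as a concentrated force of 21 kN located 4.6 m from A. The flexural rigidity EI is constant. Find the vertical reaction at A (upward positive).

Release the roller at B. Primary structure: cantilever fixed at A.
Free-end deflection of the primary structure under the applied loading (downward +):
  triangular load, peak 29.6 at the free end: 11w₀L⁴/(120EI) = 19438/EI
  point load 21 at a = 4.6: Pa²(3L − a)/(6EI) = 1703/EI
  δ_0 = 21142/EI
Flexibility coefficient — unit upward force at B: δ_{BB} = L³/(3EI) = 259.6/EI.
Compatibility at B: δ_0 − R_B·δ_{BB} = 0, so R_B = 21142/259.6 = 81.45 kN.
Vertical equilibrium: R_A = ΣP − R_B = 157.2 − 81.45 = 75.71 kN.

R_A = 75.71 kN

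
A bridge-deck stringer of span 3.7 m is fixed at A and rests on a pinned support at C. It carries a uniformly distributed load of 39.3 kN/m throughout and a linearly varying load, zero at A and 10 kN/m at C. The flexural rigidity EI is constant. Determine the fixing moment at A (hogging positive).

Choose R_C as the redundant. The primary structure is the cantilever fixed at A.
Deflection at C on the released cantilever, summing each load's contribution:
  UDL 39.3: wL⁴/(8EI) = 920.7/EI
  triangular load, peak 10 at the free end: 11w₀L⁴/(120EI) = 171.8/EI
  δ_0 = 1092/EI
Flexibility coefficient — unit upward force at C: δ_{CC} = L³/(3EI) = 16.88/EI.
Compatibility at C: δ_0 − R_C·δ_{CC} = 0, so R_C = 1092/16.88 = 64.7 kN.
Moment equilibrium about A: M_A = Σ(load moments about A) − R_C·L = 314.6 − 64.7×3.7 = 75.24 kN·m.

M_A = 75.24 kN·m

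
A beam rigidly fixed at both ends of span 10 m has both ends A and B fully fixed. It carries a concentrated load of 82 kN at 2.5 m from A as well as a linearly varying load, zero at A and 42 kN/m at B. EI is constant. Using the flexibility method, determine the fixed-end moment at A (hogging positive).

Take the two fixed-end moments M_A, M_B as redundants; the released structure is the simple span AB.
End rotations of the released simple span under the applied load (×1/EI):
  at A: point load 82 at a = 2.5: Pab(L + b)/(6LEI) = 448.4/EI
  at B: point load 82 at a = 2.5: Pab(L + a)/(6LEI) = 320.3/EI
  at A: triangular load, peak 42: 7w₀L³/(360EI) = 816.7/EI
  at B: triangular load, peak 42: w₀L³/(45EI) = 933.3/EI
  θ_A0 = 1265/EI,  θ_B0 = 1254/EI
Flexibility coefficients: a unit moment at one end gives L/(3EI) there and L/(6EI) at the far end, so f₁₁ = f₂₂ = 3.333/EI and f₁₂ = f₂₁ = 1.667/EI.
Compatibility — zero rotation at each built-in end:
  3.333 M_A + 1.667 M_B = 1265
  1.667 M_A + 3.333 M_B = 1254
Solving the pair gives M_A = 255.3 kN·m and M_B = 248.4 kN·m (hogging).

M_A = 255.3 kN·m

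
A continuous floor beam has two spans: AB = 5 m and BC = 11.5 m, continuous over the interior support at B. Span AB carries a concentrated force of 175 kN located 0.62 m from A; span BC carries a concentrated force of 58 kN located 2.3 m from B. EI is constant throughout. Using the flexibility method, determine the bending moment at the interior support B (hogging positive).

Take M_B as the redundant. Released structure: two simple spans AB and BC with a hinge at B.
Rotations at B on the released spans (each span's end-slope, ×1/EI):
  span AB: point load 175 at a = 0.62: Pab(L + a)/(6LEI) = 89.03/EI
  span BC: point load 58 at a = 2.3: Pab(L + b)/(6LEI) = 368.2/EI
  relative rotation θ_0 = (89.03 + 368.2)/EI = 457.2/EI
A unit hogging moment at B produces rotation L₁/(3EI) + L₂/(3EI) = 5.5/EI.
Slope continuity at B: θ_0 = M_B·5.5/EI, so M_B = 457.2/5.5 = 83.13 kN·m (hogging).

M_B = 83.13 kN·m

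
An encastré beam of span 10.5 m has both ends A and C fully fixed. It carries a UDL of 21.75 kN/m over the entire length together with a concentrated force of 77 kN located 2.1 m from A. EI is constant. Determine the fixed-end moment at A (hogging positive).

M_A = 303.3 kN·m

Release both end moments; the primary structure is a simply-supported span AC with redundants M_A and M_C.
End rotations of the released simple span under the applied load (×1/EI):
  at A: UDL 21.75: wL³/(24EI) = 1049/EI
  at C: UDL 21.75: wL³/(24EI) = 1049/EI
  at A: point load 77 at a = 2.1: Pab(L + b)/(6LEI) = 407.5/EI
  at C: point load 77 at a = 2.1: Pab(L + a)/(6LEI) = 271.7/EI
  θ_A0 = 1457/EI,  θ_C0 = 1321/EI
Flexibility coefficients: a unit moment at one end gives L/(3EI) there and L/(6EI) at the far end, so f₁₁ = f₂₂ = 3.5/EI and f₁₂ = f₂₁ = 1.75/EI.
Compatibility — zero rotation at each built-in end:
  3.5 M_A + 1.75 M_C = 1457
  1.75 M_A + 3.5 M_C = 1321
Solving the pair gives M_A = 303.3 kN·m and M_C = 225.7 kN·m (hogging).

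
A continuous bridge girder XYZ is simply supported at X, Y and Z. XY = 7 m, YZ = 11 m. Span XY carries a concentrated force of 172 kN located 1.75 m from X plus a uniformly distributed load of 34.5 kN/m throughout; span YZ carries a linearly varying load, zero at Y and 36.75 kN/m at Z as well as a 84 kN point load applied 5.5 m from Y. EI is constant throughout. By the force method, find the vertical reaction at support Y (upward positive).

R_Y = 367 kN

Take M_Y as the redundant. Released structure: two simple spans XY and YZ with a hinge at Y.
Rotations at Y on the released spans (each span's end-slope, ×1/EI):
  span XY: point load 172 at a = 1.75: Pab(L + a)/(6LEI) = 329.2/EI
  span XY: UDL 34.5: wL³/(24EI) = 493.1/EI
  span YZ: triangular load, peak 36.75: 7w₀L³/(360EI) = 951.1/EI
  span YZ: point load 84 at a = 5.5: Pab(L + b)/(6LEI) = 635.2/EI
  relative rotation θ_0 = (822.3 + 1586)/EI = 2409/EI
A unit hogging moment at Y produces rotation L₁/(3EI) + L₂/(3EI) = 6/EI.
Compatibility: M_Y·(L₁+L₂)/(3EI) = θ_0, giving M_Y = 401.4 kN·m (hogging).
Span XY, ΣM about X with M_Y applied at Y: R_Y^{XY}·7 = 1146 + 401.4, so R_Y^{XY} = 221.1 kN and R_X = 413.5 − 221.1 = 192.4 kN.
Span YZ, ΣM about Z: R_Y^{YZ}·11 = 1203 + 401.4, so R_Y^{YZ} = 145.9 kN and R_Z = 286.1 − 145.9 = 140.3 kN.
R_Y = 221.1 + 145.9 = 367 kN.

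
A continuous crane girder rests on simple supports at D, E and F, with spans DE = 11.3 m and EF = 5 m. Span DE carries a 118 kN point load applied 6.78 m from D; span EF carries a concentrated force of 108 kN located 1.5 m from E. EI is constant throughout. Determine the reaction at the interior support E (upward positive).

R_E = 206.1 kN

Release continuity at E by inserting a hinge; the redundant is the internal moment M_E. The primary structure is two simply-supported spans DE and EF.
Rotations at E on the released spans (each span's end-slope, ×1/EI):
  span DE: point load 118 at a = 6.78: Pab(L + a)/(6LEI) = 964.3/EI
  span EF: point load 108 at a = 1.5: Pab(L + b)/(6LEI) = 160.7/EI
  relative rotation θ_0 = (964.3 + 160.7)/EI = 1125/EI
A unit hogging moment at E produces rotation L₁/(3EI) + L₂/(3EI) = 5.433/EI.
Compatibility: M_E·(L₁+L₂)/(3EI) = θ_0, giving M_E = 207 kN·m (hogging).
Span DE, ΣM about D with M_E applied at E: R_E^{DE}·11.3 = 800 + 207, so R_E^{DE} = 89.12 kN and R_D = 118 − 89.12 = 28.88 kN.
Span EF, ΣM about F: R_E^{EF}·5 = 378 + 207, so R_E^{EF} = 117 kN and R_F = 108 − 117 = -9.01 kN.
R_E = 89.12 + 117 = 206.1 kN.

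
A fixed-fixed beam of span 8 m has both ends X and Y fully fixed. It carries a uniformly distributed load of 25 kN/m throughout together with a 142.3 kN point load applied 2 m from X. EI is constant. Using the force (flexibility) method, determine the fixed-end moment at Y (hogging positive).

M_Y = 186.7 kN·m

Take the two fixed-end moments M_X, M_Y as redundants; the released structure is the simple span XY.
End rotations of the released simple span under the applied load (×1/EI):
  at X: UDL 25: wL³/(24EI) = 533.3/EI
  at Y: UDL 25: wL³/(24EI) = 533.3/EI
  at X: point load 142.3 at a = 2: Pab(L + b)/(6LEI) = 498.1/EI
  at Y: point load 142.3 at a = 2: Pab(L + a)/(6LEI) = 355.8/EI
  θ_X0 = 1031/EI,  θ_Y0 = 889.1/EI
Flexibility coefficients: a unit moment at one end gives L/(3EI) there and L/(6EI) at the far end, so f₁₁ = f₂₂ = 2.667/EI and f₁₂ = f₂₁ = 1.333/EI.
Compatibility — zero rotation at each built-in end:
  2.667 M_X + 1.333 M_Y = 1031
  1.333 M_X + 2.667 M_Y = 889.1
Solving the pair gives M_X = 293.4 kN·m and M_Y = 186.7 kN·m (hogging).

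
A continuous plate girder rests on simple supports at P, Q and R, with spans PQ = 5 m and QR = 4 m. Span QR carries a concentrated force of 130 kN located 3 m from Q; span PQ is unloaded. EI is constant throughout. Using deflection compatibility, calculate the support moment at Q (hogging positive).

M_Q = 27.08 kN·m

Release continuity at Q by inserting a hinge; the redundant is the internal moment M_Q. The primary structure is two simply-supported spans PQ and QR.
End slopes at the hinge Q, treating each span as simply supported:
  span QR: point load 130 at a = 3: Pab(L + b)/(6LEI) = 81.25/EI
  relative rotation θ_0 = (0 + 81.25)/EI = 81.25/EI
A unit hogging moment at Q produces rotation L₁/(3EI) + L₂/(3EI) = 3/EI.
Compatibility: M_Q·(L₁+L₂)/(3EI) = θ_0, giving M_Q = 27.08 kN·m (hogging).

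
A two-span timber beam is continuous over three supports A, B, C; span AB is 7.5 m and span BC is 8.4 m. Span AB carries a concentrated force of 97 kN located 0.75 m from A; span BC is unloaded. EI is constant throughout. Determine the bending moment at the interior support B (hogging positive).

Take M_B as the redundant. Released structure: two simple spans AB and BC with a hinge at B.
Rotations at B on the released spans (each span's end-slope, ×1/EI):
  span AB: point load 97 at a = 0.75: Pab(L + a)/(6LEI) = 90.03/EI
  relative rotation θ_0 = (90.03 + 0)/EI = 90.03/EI
A unit hogging moment at B produces rotation L₁/(3EI) + L₂/(3EI) = 5.3/EI.
Slope continuity at B: θ_0 = M_B·5.3/EI, so M_B = 90.03/5.3 = 16.99 kN·m (hogging).

M_B = 16.99 kN·m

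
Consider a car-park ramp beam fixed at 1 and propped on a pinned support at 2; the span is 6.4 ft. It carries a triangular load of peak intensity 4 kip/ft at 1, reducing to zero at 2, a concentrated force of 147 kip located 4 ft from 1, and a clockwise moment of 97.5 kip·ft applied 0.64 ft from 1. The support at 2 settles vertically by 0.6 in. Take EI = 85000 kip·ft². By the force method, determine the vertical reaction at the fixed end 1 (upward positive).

R_1 = 133.3 kip

Release the roller at 2. Primary structure: cantilever fixed at 1.
Downward deflection at the released point 2 due to the loads:
  triangular load, peak 4 at the fixed end: w₀L⁴/(30EI) = 223.7/EI
  point load 147 at a = 4: Pa²(3L − a)/(6EI) = 5958/EI
  clockwise couple 97.5 at a = 0.64: M₀a(2L − a)/(2EI) = 379.4/EI
  δ_0 = 6561/EI
Tip deflection under a unit load at 2: L³/(3EI) = 87.38/EI.
With EI = 85000 kip·ft²: δ_0 = 0.077194 ft and δ_{22} = 0.001028 ft/kip.
Compatibility — the beam at 2 must follow the support down by 0.05 ft: δ_0 − R_2·δ_{22} = 0.05, so R_2 = (0.077194 − 0.05)/0.001028 = 26.45 kip.
Vertical equilibrium: R_1 = ΣP − R_2 = 159.8 − 26.45 = 133.3 kip.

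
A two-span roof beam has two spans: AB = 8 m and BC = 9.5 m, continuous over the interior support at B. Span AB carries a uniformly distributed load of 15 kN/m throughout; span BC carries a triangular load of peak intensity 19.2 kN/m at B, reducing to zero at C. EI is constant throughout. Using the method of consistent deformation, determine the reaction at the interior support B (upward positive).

R_B = 147.9 kN

Take M_B as the redundant. Released structure: two simple spans AB and BC with a hinge at B.
Discontinuity in slope at B on the released structure — sum the simple-span end rotations:
  span AB: UDL 15: wL³/(24EI) = 320/EI
  span BC: triangular load, peak 19.2: w₀L³/(45EI) = 365.8/EI
  relative rotation θ_0 = (320 + 365.8)/EI = 685.8/EI
A unit hogging moment at B produces rotation L₁/(3EI) + L₂/(3EI) = 5.833/EI.
Compatibility: M_B·(L₁+L₂)/(3EI) = θ_0, giving M_B = 117.6 kN·m (hogging).
Span AB, ΣM about A with M_B applied at B: R_B^{AB}·8 = 480 + 117.6, so R_B^{AB} = 74.7 kN and R_A = 120 − 74.7 = 45.3 kN.
Span BC, ΣM about C: R_B^{BC}·9.5 = 577.6 + 117.6, so R_B^{BC} = 73.18 kN and R_C = 91.2 − 73.18 = 18.02 kN.
R_B = 74.7 + 73.18 = 147.9 kN.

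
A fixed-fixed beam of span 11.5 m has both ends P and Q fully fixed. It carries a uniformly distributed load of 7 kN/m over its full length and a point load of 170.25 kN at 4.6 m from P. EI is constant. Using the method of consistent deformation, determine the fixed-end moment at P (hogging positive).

Release both end moments; the primary structure is a simply-supported span PQ with redundants M_P and M_Q.
Simple-span end rotations at P and Q under the given loads:
  at P: UDL 7: wL³/(24EI) = 443.6/EI
  at Q: UDL 7: wL³/(24EI) = 443.6/EI
  at P: point load 170.25 at a = 4.6: Pab(L + b)/(6LEI) = 1441/EI
  at Q: point load 170.25 at a = 4.6: Pab(L + a)/(6LEI) = 1261/EI
  θ_P0 = 1885/EI,  θ_Q0 = 1704/EI
Flexibility coefficients: a unit moment at one end gives L/(3EI) there and L/(6EI) at the far end, so f₁₁ = f₂₂ = 3.833/EI and f₁₂ = f₂₁ = 1.917/EI.
Compatibility — zero rotation at each built-in end:
  3.833 M_P + 1.917 M_Q = 1885
  1.917 M_P + 3.833 M_Q = 1704
Solving the pair gives M_P = 359.1 kN·m and M_Q = 265.1 kN·m (hogging).

M_P = 359.1 kN·m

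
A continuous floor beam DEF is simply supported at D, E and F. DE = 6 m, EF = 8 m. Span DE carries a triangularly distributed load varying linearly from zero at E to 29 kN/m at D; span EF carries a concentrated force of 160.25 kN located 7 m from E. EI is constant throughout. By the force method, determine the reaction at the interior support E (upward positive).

Insert a hinge at E; M_E is the redundant, and each span becomes simply supported.
Rotations at E on the released spans (each span's end-slope, ×1/EI):
  span DE: triangular load, peak 29: 7w₀L³/(360EI) = 121.8/EI
  span EF: point load 160.25 at a = 7: Pab(L + b)/(6LEI) = 210.3/EI
  relative rotation θ_0 = (121.8 + 210.3)/EI = 332.1/EI
A unit hogging moment at E produces rotation L₁/(3EI) + L₂/(3EI) = 4.667/EI.
Compatibility: M_E·(L₁+L₂)/(3EI) = θ_0, giving M_E = 71.17 kN·m (hogging).
Span DE, ΣM about D with M_E applied at E: R_E^{DE}·6 = 174 + 71.17, so R_E^{DE} = 40.86 kN and R_D = 87 − 40.86 = 46.14 kN.
Span EF, ΣM about F: R_E^{EF}·8 = 160.2 + 71.17, so R_E^{EF} = 28.93 kN and R_F = 160.2 − 28.93 = 131.3 kN.
R_E = 40.86 + 28.93 = 69.79 kN.

R_E = 69.79 kN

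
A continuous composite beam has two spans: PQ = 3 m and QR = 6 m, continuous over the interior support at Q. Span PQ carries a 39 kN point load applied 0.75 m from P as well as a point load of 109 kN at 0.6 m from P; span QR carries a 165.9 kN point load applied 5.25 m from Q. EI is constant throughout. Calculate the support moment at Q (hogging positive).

M_Q = 55.86 kN·m

Take M_Q as the redundant. Released structure: two simple spans PQ and QR with a hinge at Q.
Rotations at Q on the released spans (each span's end-slope, ×1/EI):
  span PQ: point load 39 at a = 0.75: Pab(L + a)/(6LEI) = 13.71/EI
  span PQ: point load 109 at a = 0.6: Pab(L + a)/(6LEI) = 31.39/EI
  span QR: point load 165.9 at a = 5.25: Pab(L + b)/(6LEI) = 122.5/EI
  relative rotation θ_0 = (45.1 + 122.5)/EI = 167.6/EI
A unit hogging moment at Q produces rotation L₁/(3EI) + L₂/(3EI) = 3/EI.
Slope continuity at Q: θ_0 = M_Q·3/EI, so M_Q = 167.6/3 = 55.86 kN·m (hogging).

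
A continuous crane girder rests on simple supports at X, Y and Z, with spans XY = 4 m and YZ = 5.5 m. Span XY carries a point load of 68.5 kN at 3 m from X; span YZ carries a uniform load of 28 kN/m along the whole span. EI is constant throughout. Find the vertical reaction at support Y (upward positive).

Insert a hinge at Y; M_Y is the redundant, and each span becomes simply supported.
End slopes at the hinge Y, treating each span as simply supported:
  span XY: point load 68.5 at a = 3: Pab(L + a)/(6LEI) = 59.94/EI
  span YZ: UDL 28: wL³/(24EI) = 194.1/EI
  relative rotation θ_0 = (59.94 + 194.1)/EI = 254/EI
A unit hogging moment at Y produces rotation L₁/(3EI) + L₂/(3EI) = 3.167/EI.
Compatibility: M_Y·(L₁+L₂)/(3EI) = θ_0, giving M_Y = 80.22 kN·m (hogging).
Span XY, ΣM about X with M_Y applied at Y: R_Y^{XY}·4 = 205.5 + 80.22, so R_Y^{XY} = 71.43 kN and R_X = 68.5 − 71.43 = -2.931 kN.
Span YZ, ΣM about Z: R_Y^{YZ}·5.5 = 423.5 + 80.22, so R_Y^{YZ} = 91.59 kN and R_Z = 154 − 91.59 = 62.41 kN.
R_Y = 71.43 + 91.59 = 163 kN.

R_Y = 163 kN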